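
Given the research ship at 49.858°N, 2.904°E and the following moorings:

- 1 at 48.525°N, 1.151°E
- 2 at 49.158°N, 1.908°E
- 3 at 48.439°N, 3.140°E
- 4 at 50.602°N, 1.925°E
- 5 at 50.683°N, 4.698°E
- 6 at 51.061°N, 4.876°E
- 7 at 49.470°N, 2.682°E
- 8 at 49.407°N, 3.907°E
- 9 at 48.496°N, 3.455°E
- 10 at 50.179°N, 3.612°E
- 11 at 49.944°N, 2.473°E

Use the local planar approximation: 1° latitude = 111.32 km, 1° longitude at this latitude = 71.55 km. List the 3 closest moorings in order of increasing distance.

Distances from 49.858°N, 2.904°E:
1: 194.297 km
2: 105.597 km
3: 158.863 km
4: 108.472 km
5: 157.832 km
6: 194.531 km
7: 46.020 km
8: 87.583 km
9: 156.660 km
10: 61.993 km
11: 32.290 km
Sorted: 11 (32.290 km) < 7 (46.020 km) < 10 (61.993 km) < 8 (87.583 km) < 2 (105.597 km) < …

11, 7, 10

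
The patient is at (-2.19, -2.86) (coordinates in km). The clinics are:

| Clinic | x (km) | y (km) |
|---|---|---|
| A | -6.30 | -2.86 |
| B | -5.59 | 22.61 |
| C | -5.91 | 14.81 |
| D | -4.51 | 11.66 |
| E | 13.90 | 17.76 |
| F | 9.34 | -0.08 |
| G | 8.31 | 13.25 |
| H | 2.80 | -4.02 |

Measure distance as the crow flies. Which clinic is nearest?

Distances from (-2.19, -2.86):
A: 4.11 km
B: 25.70 km
C: 18.06 km
D: 14.70 km
E: 26.15 km
F: 11.86 km
G: 19.23 km
H: 5.12 km
Minimum: A at 4.11 km.

A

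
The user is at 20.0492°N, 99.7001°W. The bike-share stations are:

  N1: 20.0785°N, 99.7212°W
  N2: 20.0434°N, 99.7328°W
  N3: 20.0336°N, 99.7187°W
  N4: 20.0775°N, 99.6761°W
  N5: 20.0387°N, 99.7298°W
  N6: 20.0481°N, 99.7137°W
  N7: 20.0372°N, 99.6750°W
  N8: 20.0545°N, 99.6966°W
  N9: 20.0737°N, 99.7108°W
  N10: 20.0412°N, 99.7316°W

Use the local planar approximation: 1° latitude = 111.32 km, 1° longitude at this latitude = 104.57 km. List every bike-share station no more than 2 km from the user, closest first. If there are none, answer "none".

N8, N6

Distances from 20.0492°N, 99.7001°W:
N1: √((0.0293·111.32)² + (-0.0211·104.57)²) = √(10.638530 + 4.868320) = 3.9379 km
N2: √((-0.0058·111.32)² + (-0.0327·104.57)²) = √(0.416872 + 11.692563) = 3.4799 km
N3: √((-0.0156·111.32)² + (-0.0186·104.57)²) = √(3.015752 + 3.783033) = 2.6074 km
N4: √((0.0283·111.32)² + (0.0240·104.57)²) = √(9.924743 + 6.298494) = 4.0278 km
N5: √((-0.0105·111.32)² + (-0.0297·104.57)²) = √(1.366234 + 9.645553) = 3.3184 km
N6: √((-0.0011·111.32)² + (-0.0136·104.57)²) = √(0.014994 + 2.022516) = 1.4274 km
N7: √((-0.0120·111.32)² + (0.0251·104.57)²) = √(1.784469 + 6.889087) = 2.9451 km
N8: √((0.0053·111.32)² + (0.0035·104.57)²) = √(0.348095 + 0.133952) = 0.6943 km
N9: √((0.0245·111.32)² + (-0.0107·104.57)²) = √(7.438383 + 1.251935) = 2.9479 km
N10: √((-0.0080·111.32)² + (-0.0315·104.57)²) = √(0.793097 + 10.850140) = 3.4122 km
Threshold 2 km: N8 (0.6943 km), N6 (1.4274 km) are within range.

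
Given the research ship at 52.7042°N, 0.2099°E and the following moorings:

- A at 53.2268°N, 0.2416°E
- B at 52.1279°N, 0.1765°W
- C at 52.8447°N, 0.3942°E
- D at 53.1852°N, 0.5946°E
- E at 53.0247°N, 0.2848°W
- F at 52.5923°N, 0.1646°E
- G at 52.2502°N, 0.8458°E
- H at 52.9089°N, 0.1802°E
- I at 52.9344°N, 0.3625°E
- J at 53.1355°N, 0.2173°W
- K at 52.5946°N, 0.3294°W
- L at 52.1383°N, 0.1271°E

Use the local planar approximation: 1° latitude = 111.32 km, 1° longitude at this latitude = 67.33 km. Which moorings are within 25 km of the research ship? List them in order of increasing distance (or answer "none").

Distances from 52.7042°N, 0.2099°E:
A: √((0.5226·111.32)² + (0.0317·67.33)²) = √(3384.427429 + 4.555497) = 58.2150 km
B: √((-0.5763·111.32)² + (-0.3864·67.33)²) = √(4115.699277 + 676.848490) = 69.2282 km
C: √((0.1405·111.32)² + (0.1843·67.33)²) = √(244.623989 + 153.981271) = 19.9651 km
D: √((0.4810·111.32)² + (0.3847·67.33)²) = √(2867.058458 + 670.905885) = 59.4808 km
E: √((0.3205·111.32)² + (-0.4947·67.33)²) = √(1272.923965 + 1109.432923) = 48.8094 km
F: √((-0.1119·111.32)² + (-0.0453·67.33)²) = √(155.169574 + 9.302799) = 12.8247 km
G: √((-0.4540·111.32)² + (0.6359·67.33)²) = √(2554.218823 + 1833.136813) = 66.2371 km
H: √((0.2047·111.32)² + (-0.0297·67.33)²) = √(519.256666 + 3.998804) = 22.8748 km
I: √((0.2302·111.32)² + (0.1526·67.33)²) = √(656.684906 + 105.566542) = 27.6089 km
J: √((0.4313·111.32)² + (-0.4272·67.33)²) = √(2305.182488 + 827.331799) = 55.9689 km
K: √((-0.1096·111.32)² + (-0.5393·67.33)²) = √(148.856397 + 1318.493732) = 38.3060 km
L: √((-0.5659·111.32)² + (-0.0828·67.33)²) = √(3968.494504 + 31.079778) = 63.2422 km
Threshold 25 km: F (12.8247 km), C (19.9651 km), H (22.8748 km) are within range.

F, C, H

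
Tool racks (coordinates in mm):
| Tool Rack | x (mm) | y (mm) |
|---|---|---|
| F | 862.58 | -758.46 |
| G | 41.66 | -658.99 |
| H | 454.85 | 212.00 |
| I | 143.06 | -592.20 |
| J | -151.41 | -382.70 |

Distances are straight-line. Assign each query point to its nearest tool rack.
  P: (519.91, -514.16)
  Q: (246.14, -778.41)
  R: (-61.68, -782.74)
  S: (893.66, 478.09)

P→I; Q→I; R→G; S→H

P at (519.91, -514.16):
  F: 420.84 mm
  G: 499.70 mm
  H: 729.07 mm
  I: 384.85 mm
  J: 684.07 mm
  → nearest: I (384.85 mm)
Q at (246.14, -778.41):
  F: 616.76 mm
  G: 236.80 mm
  H: 1012.16 mm
  I: 212.84 mm
  J: 560.92 mm
  → nearest: I (212.84 mm)
R at (-61.68, -782.74):
  F: 924.58 mm
  G: 161.22 mm
  H: 1120.85 mm
  I: 279.69 mm
  J: 409.98 mm
  → nearest: G (161.22 mm)
S at (893.66, 478.09):
  F: 1236.94 mm
  G: 1420.86 mm
  H: 513.18 mm
  I: 1307.26 mm
  J: 1353.93 mm
  → nearest: H (513.18 mm)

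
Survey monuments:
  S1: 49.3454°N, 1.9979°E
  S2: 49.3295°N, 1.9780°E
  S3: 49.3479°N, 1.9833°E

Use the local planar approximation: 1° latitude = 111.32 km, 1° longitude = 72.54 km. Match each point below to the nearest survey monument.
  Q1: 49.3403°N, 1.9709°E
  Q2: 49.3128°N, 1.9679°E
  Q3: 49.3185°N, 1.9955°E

Q1→S3; Q2→S2; Q3→S2

Q1 at 49.3403°N, 1.9709°E:
  S1: √((0.0051·111.32)² + (0.0270·72.54)²) = √(0.322320 + 3.836036) = 2.0392 km
  S2: √((-0.0108·111.32)² + (0.0071·72.54)²) = √(1.445419 + 0.265260) = 1.3079 km
  S3: √((0.0076·111.32)² + (0.0124·72.54)²) = √(0.715770 + 0.809093) = 1.2349 km
  → nearest: S3 (1.2349 km)
Q2 at 49.3128°N, 1.9679°E:
  S1: √((0.0326·111.32)² + (0.0300·72.54)²) = √(13.169873 + 4.735846) = 4.2315 km
  S2: √((0.0167·111.32)² + (0.0101·72.54)²) = √(3.456045 + 0.536782) = 1.9982 km
  S3: √((0.0351·111.32)² + (0.0154·72.54)²) = √(15.267243 + 1.247948) = 4.0639 km
  → nearest: S2 (1.9982 km)
Q3 at 49.3185°N, 1.9955°E:
  S1: √((0.0269·111.32)² + (0.0024·72.54)²) = √(8.967078 + 0.030309) = 2.9996 km
  S2: √((0.0110·111.32)² + (-0.0175·72.54)²) = √(1.499449 + 1.611503) = 1.7638 km
  S3: √((0.0294·111.32)² + (-0.0122·72.54)²) = √(10.711272 + 0.783204) = 3.3904 km
  → nearest: S2 (1.7638 km)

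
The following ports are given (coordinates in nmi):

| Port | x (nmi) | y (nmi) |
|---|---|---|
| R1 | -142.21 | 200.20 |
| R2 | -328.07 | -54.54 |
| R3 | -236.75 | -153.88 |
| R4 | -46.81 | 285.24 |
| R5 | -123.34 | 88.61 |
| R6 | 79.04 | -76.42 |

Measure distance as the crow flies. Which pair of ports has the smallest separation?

R1 and R5

Pairwise distances:
R1–R5: 113.17 nmi
R1–R4: 127.80 nmi
R2–R3: 134.94 nmi
R4–R5: 211.00 nmi
R2–R5: 249.81 nmi
R5–R6: 261.14 nmi
R3–R5: 267.70 nmi
R1–R2: 315.34 nmi
R3–R6: 325.15 nmi
R1–R6: 354.22 nmi
R1–R3: 366.48 nmi
R4–R6: 382.93 nmi
R2–R6: 407.70 nmi
R2–R4: 441.09 nmi
R3–R4: 478.44 nmi
Closest pair: R1–R5 at 113.17 nmi.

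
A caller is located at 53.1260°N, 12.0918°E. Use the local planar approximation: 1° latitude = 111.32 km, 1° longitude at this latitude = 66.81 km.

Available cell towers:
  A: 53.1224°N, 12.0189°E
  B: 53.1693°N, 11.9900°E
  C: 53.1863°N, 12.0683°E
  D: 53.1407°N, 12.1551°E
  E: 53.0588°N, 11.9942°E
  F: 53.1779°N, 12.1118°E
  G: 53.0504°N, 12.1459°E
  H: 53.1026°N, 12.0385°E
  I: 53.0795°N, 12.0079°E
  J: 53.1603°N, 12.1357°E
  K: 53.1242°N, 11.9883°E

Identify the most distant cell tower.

E

Distances from 53.1260°N, 12.0918°E:
A: √((-0.0036·111.32)² + (-0.0729·66.81)²) = √(0.160602 + 23.721273) = 4.8869 km
B: √((0.0433·111.32)² + (-0.1018·66.81)²) = √(23.233904 + 46.257110) = 8.3361 km
C: √((0.0603·111.32)² + (-0.0235·66.81)²) = √(45.058945 + 2.465010) = 6.8938 km
D: √((0.0147·111.32)² + (0.0633·66.81)²) = √(2.677818 + 17.885058) = 4.5346 km
E: √((-0.0672·111.32)² + (-0.0976·66.81)²) = √(55.960932 + 42.518955) = 9.9237 km
F: √((0.0519·111.32)² + (0.0200·66.81)²) = √(33.379599 + 1.785430) = 5.9300 km
G: √((-0.0756·111.32)² + (0.0541·66.81)²) = √(70.825555 + 13.064039) = 9.1591 km
H: √((-0.0234·111.32)² + (-0.0533·66.81)²) = √(6.785441 + 12.680529) = 4.4120 km
I: √((-0.0465·111.32)² + (-0.0839·66.81)²) = √(26.794910 + 31.420050) = 7.6299 km
J: √((0.0343·111.32)² + (0.0439·66.81)²) = √(14.579232 + 8.602248) = 4.8147 km
K: √((-0.0018·111.32)² + (-0.1035·66.81)²) = √(0.040151 + 47.814943) = 6.9177 km
Maximum: E at 9.9237 km.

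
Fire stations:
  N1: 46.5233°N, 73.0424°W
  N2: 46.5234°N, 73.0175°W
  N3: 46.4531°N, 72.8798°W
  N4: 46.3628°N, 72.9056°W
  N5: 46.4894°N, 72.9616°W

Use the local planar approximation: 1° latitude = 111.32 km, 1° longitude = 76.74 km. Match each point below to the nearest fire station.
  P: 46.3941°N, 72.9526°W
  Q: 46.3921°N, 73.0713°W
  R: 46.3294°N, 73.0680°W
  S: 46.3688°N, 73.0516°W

P at 46.3941°N, 72.9526°W:
  N1: √((0.1292·111.32)² + (-0.0898·76.74)²) = √(206.857572 + 47.489354) = 15.9483 km
  N2: √((0.1293·111.32)² + (-0.0649·76.74)²) = √(207.177909 + 24.804643) = 15.2310 km
  N3: √((0.0590·111.32)² + (0.0728·76.74)²) = √(43.137048 + 31.210904) = 8.6225 km
  N4: √((-0.0313·111.32)² + (0.0470·76.74)²) = √(12.140458 + 13.008862) = 5.0149 km
  N5: √((0.0953·111.32)² + (-0.0090·76.74)²) = √(112.546553 + 0.477011) = 10.6313 km
  → nearest: N4 (5.0149 km)
Q at 46.3921°N, 73.0713°W:
  N1: √((0.1312·111.32)² + (0.0289·76.74)²) = √(213.311400 + 4.918575) = 14.7726 km
  N2: √((0.1313·111.32)² + (0.0538·76.74)²) = √(213.636693 + 17.045437) = 15.1882 km
  N3: √((0.0610·111.32)² + (0.1915·76.74)²) = √(46.111162 + 215.963892) = 16.1887 km
  N4: √((-0.0293·111.32)² + (0.1657·76.74)²) = √(10.638530 + 161.692027) = 13.1275 km
  N5: √((0.0973·111.32)² + (0.1097·76.74)²) = √(117.320006 + 70.869088) = 13.7182 km
  → nearest: N4 (13.1275 km)
R at 46.3294°N, 73.0680°W:
  N1: √((0.1939·111.32)² + (0.0256·76.74)²) = √(465.909980 + 3.859433) = 21.6742 km
  N2: √((0.1940·111.32)² + (0.0505·76.74)²) = √(466.390671 + 15.018493) = 21.9410 km
  N3: √((0.1237·111.32)² + (0.1882·76.74)²) = √(189.620721 + 208.584882) = 19.9551 km
  N4: √((0.0334·111.32)² + (0.1624·76.74)²) = √(13.824178 + 155.315801) = 13.0054 km
  N5: √((0.1600·111.32)² + (0.1064·76.74)²) = √(317.238845 + 66.669446) = 19.5936 km
  → nearest: N4 (13.0054 km)
S at 46.3688°N, 73.0516°W:
  N1: √((0.1545·111.32)² + (0.0092·76.74)²) = √(295.803537 + 0.498447) = 17.2134 km
  N2: √((0.1546·111.32)² + (0.0341·76.74)²) = √(296.186578 + 6.847820) = 17.4079 km
  N3: √((0.0843·111.32)² + (0.1718·76.74)²) = √(88.064636 + 173.816063) = 16.1827 km
  N4: √((-0.0060·111.32)² + (0.1460·76.74)²) = √(0.446117 + 125.530512) = 11.2239 km
  N5: √((0.1206·111.32)² + (0.0900·76.74)²) = √(180.235780 + 47.701124) = 15.0976 km
  → nearest: N4 (11.2239 km)

P→N4; Q→N4; R→N4; S→N4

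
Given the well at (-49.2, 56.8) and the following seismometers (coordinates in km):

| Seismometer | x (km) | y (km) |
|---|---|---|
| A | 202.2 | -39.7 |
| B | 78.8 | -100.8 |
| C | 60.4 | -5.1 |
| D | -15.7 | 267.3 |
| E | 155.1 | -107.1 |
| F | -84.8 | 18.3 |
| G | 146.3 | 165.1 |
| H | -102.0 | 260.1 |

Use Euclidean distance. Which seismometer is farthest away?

Distances from (-49.2, 56.8):
A: 269.3 km
B: 203.0 km
C: 125.9 km
D: 213.1 km
E: 261.9 km
F: 52.4 km
G: 223.5 km
H: 210.0 km
Maximum: A at 269.3 km.

A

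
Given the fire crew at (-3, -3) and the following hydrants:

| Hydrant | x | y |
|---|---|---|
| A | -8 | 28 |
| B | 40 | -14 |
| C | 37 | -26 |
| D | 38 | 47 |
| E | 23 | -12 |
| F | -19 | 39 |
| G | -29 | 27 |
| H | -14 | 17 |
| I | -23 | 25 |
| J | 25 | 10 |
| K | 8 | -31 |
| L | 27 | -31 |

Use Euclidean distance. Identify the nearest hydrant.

Distances from (-3, -3):
A: √((-5)² + (31)²) = √(25.000 + 961.000) = 31.4
B: √((43)² + (-11)²) = √(1849.000 + 121.000) = 44.4
C: √((40)² + (-23)²) = √(1600.000 + 529.000) = 46.1
D: √((41)² + (50)²) = √(1681.000 + 2500.000) = 64.7
E: √((26)² + (-9)²) = √(676.000 + 81.000) = 27.5
F: √((-16)² + (42)²) = √(256.000 + 1764.000) = 44.9
G: √((-26)² + (30)²) = √(676.000 + 900.000) = 39.7
H: √((-11)² + (20)²) = √(121.000 + 400.000) = 22.8
I: √((-20)² + (28)²) = √(400.000 + 784.000) = 34.4
J: √((28)² + (13)²) = √(784.000 + 169.000) = 30.9
K: √((11)² + (-28)²) = √(121.000 + 784.000) = 30.1
L: √((30)² + (-28)²) = √(900.000 + 784.000) = 41.0
Minimum: H at 22.8.

H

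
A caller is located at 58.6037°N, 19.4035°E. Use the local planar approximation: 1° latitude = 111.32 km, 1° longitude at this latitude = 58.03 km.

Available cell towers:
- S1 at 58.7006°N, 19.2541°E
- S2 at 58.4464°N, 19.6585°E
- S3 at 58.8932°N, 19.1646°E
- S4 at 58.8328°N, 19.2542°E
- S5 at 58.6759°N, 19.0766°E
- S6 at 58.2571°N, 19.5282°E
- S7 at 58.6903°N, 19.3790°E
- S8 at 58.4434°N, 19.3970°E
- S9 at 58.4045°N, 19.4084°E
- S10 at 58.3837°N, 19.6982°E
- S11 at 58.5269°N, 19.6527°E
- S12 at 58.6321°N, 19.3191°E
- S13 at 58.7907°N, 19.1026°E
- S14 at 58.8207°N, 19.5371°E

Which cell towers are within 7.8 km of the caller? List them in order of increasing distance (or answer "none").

S12

Distances from 58.6037°N, 19.4035°E:
S1: √((0.0969·111.32)² + (-0.1494·58.03)²) = √(116.357384 + 75.163386) = 13.8391 km
S2: √((-0.1573·111.32)² + (0.2550·58.03)²) = √(306.622373 + 218.970446) = 22.9258 km
S3: √((0.2895·111.32)² + (-0.2389·58.03)²) = √(1038.588553 + 192.192945) = 35.0825 km
S4: √((0.2291·111.32)² + (-0.1493·58.03)²) = √(650.424024 + 75.062799) = 26.9349 km
S5: √((0.0722·111.32)² + (-0.3269·58.03)²) = √(64.598256 + 359.861166) = 20.6024 km
S6: √((-0.3466·111.32)² + (0.1247·58.03)²) = √(1488.687398 + 52.364631) = 39.2562 km
S7: √((0.0866·111.32)² + (-0.0245·58.03)²) = √(92.935615 + 2.021330) = 9.7446 km
S8: √((-0.1603·111.32)² + (-0.0065·58.03)²) = √(318.429606 + 0.142276) = 17.8486 km
S9: √((-0.1992·111.32)² + (0.0049·58.03)²) = √(491.728141 + 0.080853) = 22.1768 km
S10: √((-0.2200·111.32)² + (0.2947·58.03)²) = √(599.779692 + 292.459284) = 29.8704 km
S11: √((-0.0768·111.32)² + (0.2492·58.03)²) = √(73.091830 + 209.122719) = 16.7992 km
S12: √((0.0284·111.32)² + (-0.0844·58.03)²) = √(9.995006 + 23.987779) = 5.8295 km
S13: √((0.1870·111.32)² + (-0.3009·58.03)²) = √(433.340828 + 304.894448) = 27.1705 km
S14: √((0.2170·111.32)² + (0.1336·58.03)²) = √(583.533593 + 60.106032) = 25.3701 km
Threshold 7.8 km: S12 (5.8295 km) is within range.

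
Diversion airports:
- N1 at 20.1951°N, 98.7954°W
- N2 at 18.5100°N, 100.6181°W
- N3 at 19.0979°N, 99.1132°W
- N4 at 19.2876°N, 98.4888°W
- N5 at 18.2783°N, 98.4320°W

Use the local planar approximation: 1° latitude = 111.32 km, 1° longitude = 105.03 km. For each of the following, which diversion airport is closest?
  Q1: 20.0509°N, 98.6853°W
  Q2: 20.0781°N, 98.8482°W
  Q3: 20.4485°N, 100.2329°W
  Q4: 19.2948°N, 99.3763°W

Q1→N1; Q2→N1; Q3→N1; Q4→N3

Q1 at 20.0509°N, 98.6853°W:
  N1: 19.7838 km
  N2: 265.7694 km
  N3: 115.2149 km
  N4: 87.4411 km
  N5: 199.1112 km
  → nearest: N1 (19.7838 km)
Q2 at 20.0781°N, 98.8482°W:
  N1: 14.1559 km
  N2: 255.0050 km
  N3: 112.6097 km
  N4: 95.7529 km
  N5: 205.0670 km
  → nearest: N1 (14.1559 km)
Q3 at 20.4485°N, 100.2329°W:
  N1: 153.5932 km
  N2: 219.5536 km
  N3: 190.8796 km
  N4: 224.1801 km
  N5: 306.8245 km
  → nearest: N1 (153.5932 km)
Q4 at 19.2948°N, 99.3763°W:
  N1: 117.3319 km
  N2: 156.9824 km
  N3: 35.2710 km
  N4: 93.2176 km
  N5: 150.4696 km
  → nearest: N3 (35.2710 km)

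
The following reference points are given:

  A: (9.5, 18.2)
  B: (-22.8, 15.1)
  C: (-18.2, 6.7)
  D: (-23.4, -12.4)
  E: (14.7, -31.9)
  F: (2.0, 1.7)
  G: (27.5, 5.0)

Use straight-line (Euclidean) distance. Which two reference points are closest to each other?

Pairwise distances:
A–B: √((-32.3)² + (-3.1)²) = √(1043.290 + 9.610) = 32.4
A–C: √((-27.7)² + (-11.5)²) = √(767.290 + 132.250) = 30.0
A–D: √((-32.9)² + (-30.6)²) = √(1082.410 + 936.360) = 44.9
A–E: √((5.2)² + (-50.1)²) = √(27.040 + 2510.010) = 50.4
A–F: √((-7.5)² + (-16.5)²) = √(56.250 + 272.250) = 18.1
A–G: √((18.0)² + (-13.2)²) = √(324.000 + 174.240) = 22.3
B–C: √((4.6)² + (-8.4)²) = √(21.160 + 70.560) = 9.6
B–D: √((-0.6)² + (-27.5)²) = √(0.360 + 756.250) = 27.5
B–E: √((37.5)² + (-47.0)²) = √(1406.250 + 2209.000) = 60.1
B–F: √((24.8)² + (-13.4)²) = √(615.040 + 179.560) = 28.2
B–G: √((50.3)² + (-10.1)²) = √(2530.090 + 102.010) = 51.3
C–D: √((-5.2)² + (-19.1)²) = √(27.040 + 364.810) = 19.8
C–E: √((32.9)² + (-38.6)²) = √(1082.410 + 1489.960) = 50.7
C–F: √((20.2)² + (-5.0)²) = √(408.040 + 25.000) = 20.8
C–G: √((45.7)² + (-1.7)²) = √(2088.490 + 2.890) = 45.7
D–E: √((38.1)² + (-19.5)²) = √(1451.610 + 380.250) = 42.8
D–F: √((25.4)² + (14.1)²) = √(645.160 + 198.810) = 29.1
D–G: √((50.9)² + (17.4)²) = √(2590.810 + 302.760) = 53.8
E–F: √((-12.7)² + (33.6)²) = √(161.290 + 1128.960) = 35.9
E–G: √((12.8)² + (36.9)²) = √(163.840 + 1361.610) = 39.1
F–G: √((25.5)² + (3.3)²) = √(650.250 + 10.890) = 25.7
Closest pair: B–C at 9.6.

B and C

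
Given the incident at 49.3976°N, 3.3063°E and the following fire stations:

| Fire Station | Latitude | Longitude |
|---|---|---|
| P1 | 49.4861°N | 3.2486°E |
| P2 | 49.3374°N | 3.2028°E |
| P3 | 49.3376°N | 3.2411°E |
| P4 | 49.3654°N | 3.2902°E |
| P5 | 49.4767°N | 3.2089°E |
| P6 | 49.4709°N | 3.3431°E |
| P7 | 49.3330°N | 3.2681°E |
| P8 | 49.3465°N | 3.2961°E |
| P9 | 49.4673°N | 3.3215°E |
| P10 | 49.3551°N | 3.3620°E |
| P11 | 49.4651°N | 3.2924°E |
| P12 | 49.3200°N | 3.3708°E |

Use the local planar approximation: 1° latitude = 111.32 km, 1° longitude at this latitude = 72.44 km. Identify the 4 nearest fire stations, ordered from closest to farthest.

Distances from 49.3976°N, 3.3063°E:
P1: √((0.0885·111.32)² + (-0.0577·72.44)²) = √(97.058357 + 17.470628) = 10.7018 km
P2: √((-0.0602·111.32)² + (-0.1035·72.44)²) = √(44.909620 + 56.213106) = 10.0560 km
P3: √((-0.0600·111.32)² + (-0.0652·72.44)²) = √(44.611713 + 22.307560) = 8.1804 km
P4: √((-0.0322·111.32)² + (-0.0161·72.44)²) = √(12.848669 + 1.360218) = 3.7695 km
P5: √((0.0791·111.32)² + (-0.0974·72.44)²) = √(77.535280 + 49.782282) = 11.2835 km
P6: √((0.0733·111.32)² + (0.0368·72.44)²) = √(66.581618 + 7.106447) = 8.5842 km
P7: √((-0.0646·111.32)² + (-0.0382·72.44)²) = √(51.714393 + 7.657440) = 7.7053 km
P8: √((-0.0511·111.32)² + (-0.0102·72.44)²) = √(32.358486 + 0.545955) = 5.7362 km
P9: √((0.0697·111.32)² + (0.0152·72.44)²) = √(60.202143 + 1.212395) = 7.8367 km
P10: √((-0.0425·111.32)² + (0.0557·72.44)²) = √(22.383307 + 16.280483) = 6.2180 km
P11: √((0.0675·111.32)² + (-0.0139·72.44)²) = √(56.461699 + 1.013880) = 7.5813 km
P12: √((-0.0776·111.32)² + (0.0645·72.44)²) = √(74.622507 + 21.831135) = 9.8211 km
Sorted: P4 (3.7695 km) < P8 (5.7362 km) < P10 (6.2180 km) < P11 (7.5813 km) < P7 (7.7053 km) < P9 (7.8367 km) < …

P4, P8, P10, P11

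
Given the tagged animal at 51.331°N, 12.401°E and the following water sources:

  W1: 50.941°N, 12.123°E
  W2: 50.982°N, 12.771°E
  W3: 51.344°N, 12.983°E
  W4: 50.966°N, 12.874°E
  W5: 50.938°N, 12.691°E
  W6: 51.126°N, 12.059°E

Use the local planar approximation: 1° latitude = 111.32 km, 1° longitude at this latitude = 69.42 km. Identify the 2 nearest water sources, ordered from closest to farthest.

W6, W3

Distances from 51.331°N, 12.401°E:
W1: √((-0.390·111.32)² + (-0.278·69.42)²) = √(1884.84486 + 372.44214) = 47.511 km
W2: √((-0.349·111.32)² + (0.370·69.42)²) = √(1509.37534 + 659.73977) = 46.574 km
W3: √((0.013·111.32)² + (0.582·69.42)²) = √(2.09427 + 1632.35716) = 40.428 km
W4: √((-0.365·111.32)² + (0.473·69.42)²) = √(1650.94317 + 1078.18057) = 52.241 km
W5: √((-0.393·111.32)² + (0.290·69.42)²) = √(1913.95400 + 405.28937) = 48.159 km
W6: √((-0.205·111.32)² + (-0.342·69.42)²) = √(520.77978 + 563.66547) = 32.931 km
Sorted: W6 (32.931 km) < W3 (40.428 km) < W2 (46.574 km) < W1 (47.511 km) < …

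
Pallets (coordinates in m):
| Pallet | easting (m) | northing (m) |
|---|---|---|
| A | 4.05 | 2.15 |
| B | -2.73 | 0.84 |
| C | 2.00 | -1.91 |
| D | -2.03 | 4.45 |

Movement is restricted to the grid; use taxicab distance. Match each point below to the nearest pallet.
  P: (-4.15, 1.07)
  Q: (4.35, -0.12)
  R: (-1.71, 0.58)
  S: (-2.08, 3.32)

P at (-4.15, 1.07):
  A: |8.20| + |1.08| = 8.20 + 1.08 = 9.28 m
  B: |1.42| + |-0.23| = 1.42 + 0.23 = 1.65 m
  C: |6.15| + |-2.98| = 6.15 + 2.98 = 9.13 m
  D: |2.12| + |3.38| = 2.12 + 3.38 = 5.50 m
  → nearest: B (1.65 m)
Q at (4.35, -0.12):
  A: |-0.30| + |2.27| = 0.30 + 2.27 = 2.57 m
  B: |-7.08| + |0.96| = 7.08 + 0.96 = 8.04 m
  C: |-2.35| + |-1.79| = 2.35 + 1.79 = 4.14 m
  D: |-6.38| + |4.57| = 6.38 + 4.57 = 10.95 m
  → nearest: A (2.57 m)
R at (-1.71, 0.58):
  A: |5.76| + |1.57| = 5.76 + 1.57 = 7.33 m
  B: |-1.02| + |0.26| = 1.02 + 0.26 = 1.28 m
  C: |3.71| + |-2.49| = 3.71 + 2.49 = 6.20 m
  D: |-0.32| + |3.87| = 0.32 + 3.87 = 4.19 m
  → nearest: B (1.28 m)
S at (-2.08, 3.32):
  A: |6.13| + |-1.17| = 6.13 + 1.17 = 7.30 m
  B: |-0.65| + |-2.48| = 0.65 + 2.48 = 3.13 m
  C: |4.08| + |-5.23| = 4.08 + 5.23 = 9.31 m
  D: |0.05| + |1.13| = 0.05 + 1.13 = 1.18 m
  → nearest: D (1.18 m)

P→B; Q→A; R→B; S→D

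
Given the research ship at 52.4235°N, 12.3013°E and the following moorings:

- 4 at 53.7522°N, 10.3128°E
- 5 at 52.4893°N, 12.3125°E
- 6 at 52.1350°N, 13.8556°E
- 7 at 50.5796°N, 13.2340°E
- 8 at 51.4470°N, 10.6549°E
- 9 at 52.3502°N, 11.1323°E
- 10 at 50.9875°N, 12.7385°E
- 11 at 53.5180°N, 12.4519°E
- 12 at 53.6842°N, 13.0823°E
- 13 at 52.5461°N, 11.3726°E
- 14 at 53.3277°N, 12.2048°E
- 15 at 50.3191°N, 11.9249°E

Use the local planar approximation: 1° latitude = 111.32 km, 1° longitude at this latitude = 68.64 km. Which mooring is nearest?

Distances from 52.4235°N, 12.3013°E:
4: √((1.3287·111.32)² + (-1.9885·68.64)²) = √(21877.629606 + 18629.694808) = 201.2643 km
5: √((0.0658·111.32)² + (0.0112·68.64)²) = √(53.653515 + 0.591004) = 7.3651 km
6: √((-0.2885·111.32)² + (1.5543·68.64)²) = √(1031.425894 + 11382.148402) = 111.4162 km
7: √((-1.8439·111.32)² + (0.9327·68.64)²) = √(42132.877822 + 4098.628005) = 215.0151 km
8: √((-0.9765·111.32)² + (-1.6464·68.64)²) = √(11816.555268 + 12771.010575) = 156.8042 km
9: √((-0.0733·111.32)² + (-1.1690·68.64)²) = √(66.581618 + 6438.483277) = 80.6540 km
10: √((-1.4360·111.32)² + (0.4372·68.64)²) = √(25553.787274 + 900.564569) = 162.6479 km
11: √((1.0945·111.32)² + (0.1506·68.64)²) = √(14844.922243 + 106.857373) = 122.2775 km
12: √((1.2607·111.32)² + (0.7810·68.64)²) = √(19695.631086 + 2873.800509) = 150.2313 km
13: √((0.1226·111.32)² + (-0.9287·68.64)²) = √(186.263318 + 4063.548436) = 65.1906 km
14: √((0.9042·111.32)² + (-0.0965·68.64)²) = √(10131.538538 + 43.874197) = 100.8733 km
15: √((-2.1044·111.32)² + (-0.3764·68.64)²) = √(54878.594687 + 667.503857) = 235.6822 km
Minimum: 5 at 7.3651 km.

5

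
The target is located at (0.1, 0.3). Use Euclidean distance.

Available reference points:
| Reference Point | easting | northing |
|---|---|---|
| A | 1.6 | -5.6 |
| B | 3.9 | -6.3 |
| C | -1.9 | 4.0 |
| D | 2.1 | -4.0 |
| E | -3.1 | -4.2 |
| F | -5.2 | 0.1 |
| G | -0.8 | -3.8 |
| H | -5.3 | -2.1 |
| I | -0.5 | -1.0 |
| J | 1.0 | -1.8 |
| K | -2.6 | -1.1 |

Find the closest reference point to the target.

Distances from (0.1, 0.3):
A: 6.09
B: 7.62
C: 4.21
D: 4.74
E: 5.52
F: 5.30
G: 4.20
H: 5.91
I: 1.43
J: 2.28
K: 3.04
Minimum: I at 1.43.

I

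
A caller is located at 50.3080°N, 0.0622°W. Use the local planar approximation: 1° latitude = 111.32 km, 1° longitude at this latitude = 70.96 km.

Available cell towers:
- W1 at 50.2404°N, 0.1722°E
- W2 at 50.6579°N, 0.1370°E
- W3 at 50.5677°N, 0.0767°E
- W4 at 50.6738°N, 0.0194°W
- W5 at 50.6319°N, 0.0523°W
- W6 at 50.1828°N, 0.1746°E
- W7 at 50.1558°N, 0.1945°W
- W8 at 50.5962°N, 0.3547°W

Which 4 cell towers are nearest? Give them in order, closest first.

W1, W7, W6, W3

Distances from 50.3080°N, 0.0622°W:
W1: √((-0.0676·111.32)² + (0.2344·70.96)²) = √(56.629117 + 276.657487) = 18.2561 km
W2: √((0.3499·111.32)² + (0.1992·70.96)²) = √(1517.170118 + 199.804784) = 41.4364 km
W3: √((0.2597·111.32)² + (0.1389·70.96)²) = √(835.776767 + 97.147517) = 30.5438 km
W4: √((0.3658·111.32)² + (0.0428·70.96)²) = √(1658.188113 + 9.223904) = 40.8340 km
W5: √((0.3239·111.32)² + (0.0099·70.96)²) = √(1300.074654 + 0.493512) = 36.0634 km
W6: √((-0.1252·111.32)² + (0.2368·70.96)²) = √(194.247328 + 282.351832) = 21.8312 km
W7: √((-0.1522·111.32)² + (-0.1323·70.96)²) = √(287.061996 + 88.134694) = 19.3700 km
W8: √((0.2882·111.32)² + (-0.2925·70.96)²) = √(1029.281930 + 430.803234) = 38.2111 km
Sorted: W1 (18.2561 km) < W7 (19.3700 km) < W6 (21.8312 km) < W3 (30.5438 km) < W5 (36.0634 km) < W8 (38.2111 km) < …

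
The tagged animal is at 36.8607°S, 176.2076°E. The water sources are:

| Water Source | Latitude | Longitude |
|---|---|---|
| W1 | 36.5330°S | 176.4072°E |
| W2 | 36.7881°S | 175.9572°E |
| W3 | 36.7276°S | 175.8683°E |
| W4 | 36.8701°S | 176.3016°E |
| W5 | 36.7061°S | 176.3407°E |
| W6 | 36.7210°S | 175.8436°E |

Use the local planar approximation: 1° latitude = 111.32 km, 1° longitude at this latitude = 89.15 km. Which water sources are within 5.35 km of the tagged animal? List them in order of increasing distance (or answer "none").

Distances from 36.8607°S, 176.2076°E:
W1: 40.5881 km
W2: 23.7411 km
W3: 33.6825 km
W4: 8.4452 km
W5: 20.9042 km
W6: 35.9845 km
Threshold 5.35 km: none within range.

none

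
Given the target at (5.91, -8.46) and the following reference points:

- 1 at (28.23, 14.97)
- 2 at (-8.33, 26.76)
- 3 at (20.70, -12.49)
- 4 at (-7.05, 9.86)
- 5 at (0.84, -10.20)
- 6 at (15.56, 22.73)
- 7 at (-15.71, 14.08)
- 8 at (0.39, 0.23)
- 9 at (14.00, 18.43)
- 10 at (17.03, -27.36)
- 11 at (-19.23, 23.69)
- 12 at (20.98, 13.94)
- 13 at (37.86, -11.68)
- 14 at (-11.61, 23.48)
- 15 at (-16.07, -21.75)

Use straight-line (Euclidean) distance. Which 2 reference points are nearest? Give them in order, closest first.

Distances from (5.91, -8.46):
1: 32.36
2: 37.99
3: 15.33
4: 22.44
5: 5.36
6: 32.65
7: 31.23
8: 10.29
9: 28.08
10: 21.93
11: 40.81
12: 27.00
13: 32.11
14: 36.43
15: 25.69
Sorted: 5 (5.36) < 8 (10.29) < 3 (15.33) < 10 (21.93) < …

5, 8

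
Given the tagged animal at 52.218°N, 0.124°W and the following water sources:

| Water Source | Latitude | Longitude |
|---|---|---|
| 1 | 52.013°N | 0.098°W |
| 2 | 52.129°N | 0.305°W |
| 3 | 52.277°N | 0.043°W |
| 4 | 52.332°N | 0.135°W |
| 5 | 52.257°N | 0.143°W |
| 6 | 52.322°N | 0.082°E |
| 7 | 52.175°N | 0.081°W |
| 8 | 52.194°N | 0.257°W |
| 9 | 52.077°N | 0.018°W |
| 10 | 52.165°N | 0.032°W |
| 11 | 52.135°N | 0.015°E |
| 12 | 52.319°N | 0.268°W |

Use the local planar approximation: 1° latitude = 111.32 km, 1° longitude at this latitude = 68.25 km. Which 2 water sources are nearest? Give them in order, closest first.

5, 7

Distances from 52.218°N, 0.124°W:
1: √((-0.205·111.32)² + (0.026·68.25)²) = √(520.77978 + 3.14885) = 22.889 km
2: √((-0.089·111.32)² + (-0.181·68.25)²) = √(98.15816 + 152.60279) = 15.835 km
3: √((0.059·111.32)² + (0.081·68.25)²) = √(43.13705 + 30.56155) = 8.585 km
4: √((0.114·111.32)² + (-0.011·68.25)²) = √(161.04828 + 0.56363) = 12.713 km
5: √((0.039·111.32)² + (-0.019·68.25)²) = √(18.84845 + 1.68156) = 4.531 km
6: √((0.104·111.32)² + (0.206·68.25)²) = √(134.03341 + 197.66954) = 18.213 km
7: √((-0.043·111.32)² + (0.043·68.25)²) = √(22.91307 + 8.61276) = 5.615 km
8: √((-0.024·111.32)² + (-0.133·68.25)²) = √(7.13787 + 82.39647) = 9.462 km
9: √((-0.141·111.32)² + (0.106·68.25)²) = √(246.36818 + 52.33799) = 17.283 km
10: √((-0.053·111.32)² + (0.092·68.25)²) = √(34.80953 + 39.42584) = 8.616 km
11: √((-0.083·111.32)² + (0.139·68.25)²) = √(85.36947 + 89.99843) = 13.243 km
12: √((0.101·111.32)² + (-0.144·68.25)²) = √(126.41224 + 96.58958) = 14.933 km
Sorted: 5 (4.531 km) < 7 (5.615 km) < 3 (8.585 km) < 10 (8.616 km) < …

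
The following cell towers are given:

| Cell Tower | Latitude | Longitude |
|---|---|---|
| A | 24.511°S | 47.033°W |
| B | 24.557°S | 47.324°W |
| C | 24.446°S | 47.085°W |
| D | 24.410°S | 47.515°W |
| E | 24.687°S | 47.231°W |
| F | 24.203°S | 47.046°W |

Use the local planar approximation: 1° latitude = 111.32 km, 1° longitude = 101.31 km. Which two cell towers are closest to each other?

A and C

Pairwise distances:
A–B: √((-0.046·111.32)² + (-0.291·101.31)²) = √(26.22177 + 869.14174) = 29.923 km
A–C: √((0.065·111.32)² + (-0.052·101.31)²) = √(52.35680 + 27.75309) = 8.950 km
A–D: √((0.101·111.32)² + (-0.482·101.31)²) = √(126.41224 + 2384.50758) = 50.109 km
A–E: √((-0.176·111.32)² + (-0.198·101.31)²) = √(383.85900 + 402.37873) = 28.040 km
A–F: √((0.308·111.32)² + (-0.013·101.31)²) = √(1175.56820 + 1.73457) = 34.312 km
B–C: √((0.111·111.32)² + (0.239·101.31)²) = √(152.68359 + 586.27373) = 27.184 km
B–D: √((0.147·111.32)² + (-0.191·101.31)²) = √(267.78181 + 374.43063) = 25.342 km
B–E: √((-0.130·111.32)² + (0.093·101.31)²) = √(209.42721 + 88.77088) = 17.268 km
B–F: √((0.354·111.32)² + (0.278·101.31)²) = √(1552.93372 + 793.22104) = 48.437 km
C–D: √((0.036·111.32)² + (-0.430·101.31)²) = √(16.06022 + 1897.76111) = 43.747 km
C–E: √((-0.241·111.32)² + (-0.146·101.31)²) = √(719.74802 + 218.78137) = 30.635 km
C–F: √((0.243·111.32)² + (0.039·101.31)²) = √(731.74362 + 15.61111) = 27.338 km
D–E: √((-0.277·111.32)² + (0.284·101.31)²) = √(950.83669 + 827.83029) = 42.174 km
D–F: √((0.207·111.32)² + (0.469·101.31)²) = √(530.99091 + 2257.61726) = 52.807 km
E–F: √((0.484·111.32)² + (0.185·101.31)²) = √(2902.93371 + 351.27568) = 57.046 km
Closest pair: A–C at 8.950 km.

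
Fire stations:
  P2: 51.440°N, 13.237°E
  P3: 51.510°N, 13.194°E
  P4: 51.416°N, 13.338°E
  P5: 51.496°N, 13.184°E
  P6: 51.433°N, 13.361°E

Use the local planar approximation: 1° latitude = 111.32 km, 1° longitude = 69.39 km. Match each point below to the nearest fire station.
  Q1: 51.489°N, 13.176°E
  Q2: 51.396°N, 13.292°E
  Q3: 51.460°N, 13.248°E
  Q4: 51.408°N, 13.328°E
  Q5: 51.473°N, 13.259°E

Q1→P5; Q2→P4; Q3→P2; Q4→P4; Q5→P2

Q1 at 51.489°N, 13.176°E:
  P2: 6.904 km
  P3: 2.650 km
  P4: 13.871 km
  P5: 0.957 km
  P6: 14.271 km
  → nearest: P5 (0.957 km)
Q2 at 51.396°N, 13.292°E:
  P2: 6.209 km
  P3: 14.398 km
  P4: 3.892 km
  P5: 13.420 km
  P6: 6.316 km
  → nearest: P4 (3.892 km)
Q3 at 51.460°N, 13.248°E:
  P2: 2.354 km
  P3: 6.710 km
  P4: 7.937 km
  P5: 5.982 km
  P6: 8.397 km
  → nearest: P2 (2.354 km)
Q4 at 51.408°N, 13.328°E:
  P2: 7.250 km
  P3: 14.676 km
  P4: 1.129 km
  P5: 13.993 km
  P6: 3.604 km
  → nearest: P4 (1.129 km)
Q5 at 51.473°N, 13.259°E:
  P2: 3.978 km
  P3: 6.108 km
  P4: 8.385 km
  P5: 5.800 km
  P6: 8.362 km
  → nearest: P2 (3.978 km)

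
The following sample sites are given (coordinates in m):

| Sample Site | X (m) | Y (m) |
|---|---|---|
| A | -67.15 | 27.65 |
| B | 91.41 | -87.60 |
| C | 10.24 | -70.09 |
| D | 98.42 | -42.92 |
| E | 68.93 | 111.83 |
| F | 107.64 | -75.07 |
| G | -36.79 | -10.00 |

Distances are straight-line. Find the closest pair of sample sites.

B and F

Pairwise distances:
B–F: √((16.23)² + (12.53)²) = √(263.4129 + 157.0009) = 20.50 m
D–F: √((9.22)² + (-32.15)²) = √(85.0084 + 1033.6225) = 33.45 m
B–D: √((7.01)² + (44.68)²) = √(49.1401 + 1996.3024) = 45.23 m
A–G: √((30.36)² + (-37.65)²) = √(921.7296 + 1417.5225) = 48.37 m
C–G: √((-47.03)² + (60.09)²) = √(2211.8209 + 3610.8081) = 76.31 m
B–C: √((-81.17)² + (17.51)²) = √(6588.5689 + 306.6001) = 83.04 m
C–D: √((88.18)² + (27.17)²) = √(7775.7124 + 738.2089) = 92.27 m
C–F: √((97.40)² + (-4.98)²) = √(9486.7600 + 24.8004) = 97.53 m
A–C: √((77.39)² + (-97.74)²) = √(5989.2121 + 9553.1076) = 124.67 m
D–G: √((-135.21)² + (32.92)²) = √(18281.7441 + 1083.7264) = 139.16 m
B–G: √((-128.20)² + (77.60)²) = √(16435.2400 + 6021.7600) = 149.86 m
D–E: √((-29.49)² + (154.75)²) = √(869.6601 + 23947.5625) = 157.53 m
F–G: √((-144.43)² + (65.07)²) = √(20860.0249 + 4234.1049) = 158.41 m
A–E: √((136.08)² + (84.18)²) = √(18517.7664 + 7086.2724) = 160.01 m
E–G: √((-105.72)² + (-121.83)²) = √(11176.7184 + 14842.5489) = 161.30 m
A–D: √((165.57)² + (-70.57)²) = √(27413.4249 + 4980.1249) = 179.98 m
E–F: √((38.71)² + (-186.90)²) = √(1498.4641 + 34931.6100) = 190.87 m
C–E: √((58.69)² + (181.92)²) = √(3444.5161 + 33094.8864) = 191.15 m
A–B: √((158.56)² + (-115.25)²) = √(25141.2736 + 13282.5625) = 196.02 m
B–E: √((-22.48)² + (199.43)²) = √(505.3504 + 39772.3249) = 200.69 m
A–F: √((174.79)² + (-102.72)²) = √(30551.5441 + 10551.3984) = 202.74 m
Closest pair: B–F at 20.50 m.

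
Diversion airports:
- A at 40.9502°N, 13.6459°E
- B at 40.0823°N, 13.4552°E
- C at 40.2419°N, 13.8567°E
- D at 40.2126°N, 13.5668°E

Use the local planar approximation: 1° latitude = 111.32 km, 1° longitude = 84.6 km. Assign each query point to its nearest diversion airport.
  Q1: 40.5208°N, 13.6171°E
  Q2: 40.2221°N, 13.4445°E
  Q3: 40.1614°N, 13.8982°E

Q1 at 40.5208°N, 13.6171°E:
  A: √((0.4294·111.32)² + (0.0288·84.6)²) = √(2284.917245 + 5.936435) = 47.8629 km
  B: √((-0.4385·111.32)² + (-0.1619·84.6)²) = √(2382.789023 + 187.600687) = 50.6990 km
  C: √((-0.2789·111.32)² + (0.2396·84.6)²) = √(963.925399 + 410.879386) = 37.0784 km
  D: √((-0.3082·111.32)² + (-0.0503·84.6)²) = √(1177.095404 + 18.108259) = 34.5717 km
  → nearest: D (34.5717 km)
Q2 at 40.2221°N, 13.4445°E:
  A: √((0.7281·111.32)² + (0.2014·84.6)²) = √(6569.441618 + 290.308438) = 82.8236 km
  B: √((-0.1398·111.32)² + (0.0107·84.6)²) = √(242.192527 + 0.819423) = 15.5888 km
  C: √((0.0198·111.32)² + (0.4122·84.6)²) = √(4.858216 + 1216.064753) = 34.9417 km
  D: √((-0.0095·111.32)² + (0.1223·84.6)²) = √(1.118391 + 107.051718) = 10.4005 km
  → nearest: D (10.4005 km)
Q3 at 40.1614°N, 13.8982°E:
  A: √((0.7888·111.32)² + (-0.2523·84.6)²) = √(7710.458415 + 455.591095) = 90.3662 km
  B: √((-0.0791·111.32)² + (-0.4430·84.6)²) = √(77.535280 + 1404.585493) = 38.4983 km
  C: √((0.0805·111.32)² + (-0.0415·84.6)²) = √(80.304181 + 12.326419) = 9.6245 km
  D: √((0.0512·111.32)² + (-0.3314·84.6)²) = √(32.485258 + 786.041968) = 28.6099 km
  → nearest: C (9.6245 km)

Q1→D; Q2→D; Q3→C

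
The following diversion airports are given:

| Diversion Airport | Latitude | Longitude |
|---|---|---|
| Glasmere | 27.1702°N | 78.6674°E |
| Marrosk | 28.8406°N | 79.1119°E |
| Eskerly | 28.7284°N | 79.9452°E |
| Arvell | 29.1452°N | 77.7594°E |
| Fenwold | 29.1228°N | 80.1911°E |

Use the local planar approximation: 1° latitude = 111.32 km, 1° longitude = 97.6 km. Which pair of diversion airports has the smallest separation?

Pairwise distances:
Glasmere–Marrosk: √((1.6704·111.32)² + (0.4445·97.6)²) = √(34577.003824 + 1882.102042) = 190.9427 km
Glasmere–Eskerly: √((1.5582·111.32)² + (1.2778·97.6)²) = √(30087.963623 + 15553.402208) = 213.6384 km
Glasmere–Arvell: √((1.9750·111.32)² + (-0.9080·97.6)²) = √(48337.100449 + 7853.646193) = 237.0459 km
Glasmere–Fenwold: √((1.9526·111.32)² + (1.5237·97.6)²) = √(47246.861571 + 22115.592060) = 263.3675 km
Marrosk–Eskerly: √((-0.1122·111.32)² + (0.8333·97.6)²) = √(156.002698 + 6614.581913) = 82.2836 km
Marrosk–Arvell: √((0.3046·111.32)² + (-1.3525·97.6)²) = √(1149.757347 + 17425.056016) = 136.2894 km
Marrosk–Fenwold: √((0.2822·111.32)² + (1.0792·97.6)²) = √(986.871062 + 11094.392047) = 109.9148 km
Eskerly–Arvell: √((0.4168·111.32)² + (-2.1858·97.6)²) = √(2152.790736 + 45511.429689) = 218.3214 km
Eskerly–Fenwold: √((0.3944·111.32)² + (0.2459·97.6)²) = √(1927.614604 + 575.992320) = 50.0361 km
Arvell–Fenwold: √((-0.0224·111.32)² + (2.4317·97.6)²) = √(6.217881 + 56327.389583) = 237.3470 km
Closest pair: Eskerly–Fenwold at 50.0361 km.

Eskerly and Fenwold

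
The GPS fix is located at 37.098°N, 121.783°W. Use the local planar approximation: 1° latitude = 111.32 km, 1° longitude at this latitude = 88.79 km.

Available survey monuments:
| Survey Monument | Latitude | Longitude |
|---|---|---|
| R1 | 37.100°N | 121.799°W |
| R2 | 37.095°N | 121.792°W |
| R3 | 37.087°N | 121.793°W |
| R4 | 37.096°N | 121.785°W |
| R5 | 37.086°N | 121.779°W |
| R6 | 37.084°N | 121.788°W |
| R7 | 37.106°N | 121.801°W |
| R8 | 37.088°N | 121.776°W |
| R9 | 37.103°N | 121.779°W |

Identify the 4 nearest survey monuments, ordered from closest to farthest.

R4, R9, R2, R8

Distances from 37.098°N, 121.783°W:
R1: 1.438 km
R2: 0.866 km
R3: 1.513 km
R4: 0.285 km
R5: 1.382 km
R6: 1.620 km
R7: 1.830 km
R8: 1.275 km
R9: 0.660 km
Sorted: R4 (0.285 km) < R9 (0.660 km) < R2 (0.866 km) < R8 (1.275 km) < R5 (1.382 km) < R1 (1.438 km) < …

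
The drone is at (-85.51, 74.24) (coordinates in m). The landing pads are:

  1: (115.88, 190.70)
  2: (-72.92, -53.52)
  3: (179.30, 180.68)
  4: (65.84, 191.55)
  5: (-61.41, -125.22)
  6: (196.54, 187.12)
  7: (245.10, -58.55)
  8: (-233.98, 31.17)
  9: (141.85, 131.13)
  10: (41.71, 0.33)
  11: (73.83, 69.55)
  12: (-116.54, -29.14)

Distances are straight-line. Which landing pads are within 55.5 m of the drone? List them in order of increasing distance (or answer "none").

none

Distances from (-85.51, 74.24):
1: √((201.39)² + (116.46)²) = √(40557.9321 + 13562.9316) = 232.64 m
2: √((12.59)² + (-127.76)²) = √(158.5081 + 16322.6176) = 128.38 m
3: √((264.81)² + (106.44)²) = √(70124.3361 + 11329.4736) = 285.40 m
4: √((151.35)² + (117.31)²) = √(22906.8225 + 13761.6361) = 191.49 m
5: √((24.10)² + (-199.46)²) = √(580.8100 + 39784.2916) = 200.91 m
6: √((282.05)² + (112.88)²) = √(79552.2025 + 12741.8944) = 303.80 m
7: √((330.61)² + (-132.79)²) = √(109302.9721 + 17633.1841) = 356.28 m
8: √((-148.47)² + (-43.07)²) = √(22043.3409 + 1855.0249) = 154.59 m
9: √((227.36)² + (56.89)²) = √(51692.5696 + 3236.4721) = 234.37 m
10: √((127.22)² + (-73.91)²) = √(16184.9284 + 5462.6881) = 147.13 m
11: √((159.34)² + (-4.69)²) = √(25389.2356 + 21.9961) = 159.41 m
12: √((-31.03)² + (-103.38)²) = √(962.8609 + 10687.4244) = 107.94 m
Threshold 55.5 m: none within range.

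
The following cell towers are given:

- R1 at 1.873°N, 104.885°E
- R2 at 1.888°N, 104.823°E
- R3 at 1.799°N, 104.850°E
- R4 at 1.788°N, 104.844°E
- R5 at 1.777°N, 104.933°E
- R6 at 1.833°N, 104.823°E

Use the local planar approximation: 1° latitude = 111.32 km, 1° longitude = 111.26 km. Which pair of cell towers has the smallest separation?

Pairwise distances:
R3–R4: √((-0.011·111.32)² + (-0.006·111.26)²) = √(1.49945 + 0.44564) = 1.395 km
R3–R6: √((0.034·111.32)² + (-0.027·111.26)²) = √(14.32532 + 9.02414) = 4.832 km
R4–R6: √((0.045·111.32)² + (-0.021·111.26)²) = √(25.09409 + 5.45905) = 5.527 km
R2–R6: √((-0.055·111.32)² + (0.000·111.26)²) = √(37.48623 + 0.00000) = 6.123 km
R1–R2: √((0.015·111.32)² + (-0.062·111.26)²) = √(2.78823 + 47.58406) = 7.097 km
R1–R6: √((-0.040·111.32)² + (-0.062·111.26)²) = √(19.82743 + 47.58406) = 8.210 km
R1–R3: √((-0.074·111.32)² + (-0.035·111.26)²) = √(67.85937 + 15.16401) = 9.112 km
R3–R5: √((-0.022·111.32)² + (0.083·111.26)²) = √(5.99780 + 85.27747) = 9.554 km
R4–R5: √((-0.011·111.32)² + (0.089·111.26)²) = √(1.49945 + 98.05238) = 9.978 km
R2–R3: √((-0.089·111.32)² + (0.027·111.26)²) = √(98.15816 + 9.02414) = 10.353 km
R1–R4: √((-0.085·111.32)² + (-0.041·111.26)²) = √(89.53323 + 20.80874) = 10.504 km
R2–R4: √((-0.100·111.32)² + (0.021·111.26)²) = √(123.92142 + 5.45905) = 11.375 km
R1–R5: √((-0.096·111.32)² + (0.048·111.26)²) = √(114.20598 + 28.52073) = 11.947 km
R5–R6: √((0.056·111.32)² + (-0.110·111.26)²) = √(38.86176 + 149.78333) = 13.735 km
R2–R5: √((-0.111·111.32)² + (0.110·111.26)²) = √(152.68359 + 149.78333) = 17.392 km
Closest pair: R3–R4 at 1.395 km.

R3 and R4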